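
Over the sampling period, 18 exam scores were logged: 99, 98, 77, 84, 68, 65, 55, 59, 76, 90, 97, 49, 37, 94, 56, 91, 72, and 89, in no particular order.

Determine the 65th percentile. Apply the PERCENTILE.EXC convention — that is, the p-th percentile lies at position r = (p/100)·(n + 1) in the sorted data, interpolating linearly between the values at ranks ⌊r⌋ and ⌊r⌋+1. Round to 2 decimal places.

89.35

Sorted: 37, 49, 55, 56, 59, 65, 68, 72, 76, 77, 84, 89, 90, 91, 94, 97, 98, 99.
n = 18.
r = (65/100)·(18 + 1) = 12.35.
Rank 12 is 89 and rank 13 is 90.
Interpolate: 89 + 0.35·(90 − 89) = 89 + 0.35·1 = 89.35.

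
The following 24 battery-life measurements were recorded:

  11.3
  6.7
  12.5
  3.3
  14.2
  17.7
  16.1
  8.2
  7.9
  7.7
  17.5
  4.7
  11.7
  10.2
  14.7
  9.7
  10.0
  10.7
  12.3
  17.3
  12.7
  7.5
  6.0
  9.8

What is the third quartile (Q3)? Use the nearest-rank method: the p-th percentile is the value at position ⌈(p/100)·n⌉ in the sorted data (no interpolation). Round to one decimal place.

Sorted: 3.3, 4.7, 6.0, 6.7, 7.5, 7.7, 7.9, 8.2, 9.7, 9.8, 10.0, 10.2, 10.7, 11.3, 11.7, 12.3, 12.5, 12.7, 14.2, 14.7, 16.1, 17.3, 17.5, 17.7.
n = 24.
Position = ⌈75/100 · 24⌉ = ⌈18⌉ = 18.
The value at rank 18 is 12.7.

12.7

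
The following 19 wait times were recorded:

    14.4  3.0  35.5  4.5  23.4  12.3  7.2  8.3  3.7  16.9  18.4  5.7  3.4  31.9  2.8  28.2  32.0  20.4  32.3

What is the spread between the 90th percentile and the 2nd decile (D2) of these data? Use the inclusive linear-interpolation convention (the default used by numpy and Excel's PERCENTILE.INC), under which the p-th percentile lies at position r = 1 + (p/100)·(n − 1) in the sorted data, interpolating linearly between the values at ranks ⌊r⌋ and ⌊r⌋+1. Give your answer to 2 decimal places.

Sorted: 2.8, 3.0, 3.4, 3.7, 4.5, 5.7, 7.2, 8.3, 12.3, 14.4, 16.9, 18.4, 20.4, 23.4, 28.2, 31.9, 32.0, 32.3, 35.5.
n = 19.
P20: r = 4.6; ranks 4–5 are 3.7, 4.5; interpolating gives 4.18.
P90: r = 17.2; ranks 17–18 are 32.0, 32.3; interpolating gives 32.06.
Difference: 32.06 − 4.18 = 27.88.

27.88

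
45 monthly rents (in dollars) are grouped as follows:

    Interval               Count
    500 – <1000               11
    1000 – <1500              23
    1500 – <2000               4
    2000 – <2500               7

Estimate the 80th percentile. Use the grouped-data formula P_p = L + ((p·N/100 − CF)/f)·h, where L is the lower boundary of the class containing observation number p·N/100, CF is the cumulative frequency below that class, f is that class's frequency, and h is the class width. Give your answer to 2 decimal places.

1750.00

N = 45; target position k = 80/100 · 45 = 36.
Cumulative frequencies: 11, 34, 38, 45.
Observation 36 falls in the class 1500 – <2000.
L = 1500, CF = 34, f = 4, h = 500.
P80 = 1500 + ((36 − 34)/4)·500 = 1500 + 250 = 1750.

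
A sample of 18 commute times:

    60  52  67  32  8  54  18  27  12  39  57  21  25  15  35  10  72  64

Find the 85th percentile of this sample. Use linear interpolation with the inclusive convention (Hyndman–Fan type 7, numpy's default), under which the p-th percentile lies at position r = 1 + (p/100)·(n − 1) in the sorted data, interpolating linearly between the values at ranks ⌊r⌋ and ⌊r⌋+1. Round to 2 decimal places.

61.80

Sorted: 8, 10, 12, 15, 18, 21, 25, 27, 32, 35, 39, 52, 54, 57, 60, 64, 67, 72.
n = 18.
r = 1 + (85/100)·(18 − 1) = 1 + 14.45 = 15.45.
Rank 15 is 60 and rank 16 is 64.
Interpolate: 60 + 0.45·(64 − 60) = 60 + 0.45·4 = 61.8.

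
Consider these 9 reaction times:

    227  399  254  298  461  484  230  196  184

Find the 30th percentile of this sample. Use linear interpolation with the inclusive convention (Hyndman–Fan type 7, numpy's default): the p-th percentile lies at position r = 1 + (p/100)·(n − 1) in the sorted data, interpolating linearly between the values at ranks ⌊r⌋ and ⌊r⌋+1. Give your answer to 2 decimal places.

Sorted: 184, 196, 227, 230, 254, 298, 399, 461, 484.
n = 9.
r = 1 + (30/100)·(9 − 1) = 1 + 2.4 = 3.4.
Rank 3 is 227 and rank 4 is 230.
Interpolate: 227 + 0.4·(230 − 227) = 227 + 0.4·3 = 228.2.

228.20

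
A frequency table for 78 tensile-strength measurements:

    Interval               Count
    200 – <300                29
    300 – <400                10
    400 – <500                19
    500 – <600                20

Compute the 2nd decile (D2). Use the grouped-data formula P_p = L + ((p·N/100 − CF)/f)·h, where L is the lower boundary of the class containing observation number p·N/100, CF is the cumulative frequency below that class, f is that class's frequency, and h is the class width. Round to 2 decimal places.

N = 78; target position k = 20/100 · 78 = 15.6.
Cumulative frequencies: 29, 39, 58, 78.
Observation 15.6 falls in the class 200 – <300.
L = 200, CF = 0, f = 29, h = 100.
P20 = 200 + ((15.6 − 0)/29)·100 = 200 + 53.7931 = 253.793.

253.79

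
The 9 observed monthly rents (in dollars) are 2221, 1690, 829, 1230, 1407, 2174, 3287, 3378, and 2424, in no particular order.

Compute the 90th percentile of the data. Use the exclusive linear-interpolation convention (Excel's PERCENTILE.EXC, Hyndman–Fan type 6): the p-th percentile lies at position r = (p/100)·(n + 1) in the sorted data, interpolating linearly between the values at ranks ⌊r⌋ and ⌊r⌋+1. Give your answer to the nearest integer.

Sorted: 829, 1230, 1407, 1690, 2174, 2221, 2424, 3287, 3378.
n = 9.
r = (90/100)·(9 + 1) = 9.
r is an integer, so P90 is the value at rank 9: 3378.

3378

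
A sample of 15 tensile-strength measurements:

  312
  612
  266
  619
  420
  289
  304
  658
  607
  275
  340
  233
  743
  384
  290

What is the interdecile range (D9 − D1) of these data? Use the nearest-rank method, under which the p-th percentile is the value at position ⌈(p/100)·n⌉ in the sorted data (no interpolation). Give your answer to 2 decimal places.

392.00

Sorted: 233, 266, 275, 289, 290, 304, 312, 340, 384, 420, 607, 612, 619, 658, 743.
n = 15.
P10: rank ⌈10/100·15⌉ = 2 → 266.
P90: rank ⌈90/100·15⌉ = 14 → 658.
Difference: 658 − 266 = 392.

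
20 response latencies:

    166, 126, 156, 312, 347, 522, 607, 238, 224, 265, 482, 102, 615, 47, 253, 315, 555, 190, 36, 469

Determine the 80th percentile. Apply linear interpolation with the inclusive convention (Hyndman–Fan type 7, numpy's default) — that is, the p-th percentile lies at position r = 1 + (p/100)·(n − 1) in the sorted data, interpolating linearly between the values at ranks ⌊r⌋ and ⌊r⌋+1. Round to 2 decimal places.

490.00

Sorted: 36, 47, 102, 126, 156, 166, 190, 224, 238, 253, 265, 312, 315, 347, 469, 482, 522, 555, 607, 615.
n = 20.
r = 1 + (80/100)·(20 − 1) = 1 + 15.2 = 16.2.
Rank 16 is 482 and rank 17 is 522.
Interpolate: 482 + 0.2·(522 − 482) = 482 + 0.2·40 = 490.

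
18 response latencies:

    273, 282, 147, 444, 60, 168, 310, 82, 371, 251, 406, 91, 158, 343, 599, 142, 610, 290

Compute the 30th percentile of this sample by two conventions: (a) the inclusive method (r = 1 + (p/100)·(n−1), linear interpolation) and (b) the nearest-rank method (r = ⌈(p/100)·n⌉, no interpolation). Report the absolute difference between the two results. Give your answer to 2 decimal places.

1.00

Sorted: 60, 82, 91, 142, 147, 158, 168, 251, 273, 282, 290, 310, 343, 371, 406, 444, 599, 610.
n = 18.
(a) r = 6.1; between ranks 6 (158) and 7 (168): 159.
(b) the nearest-rank method: rank 6 → 158.
|159 − 158| = 1.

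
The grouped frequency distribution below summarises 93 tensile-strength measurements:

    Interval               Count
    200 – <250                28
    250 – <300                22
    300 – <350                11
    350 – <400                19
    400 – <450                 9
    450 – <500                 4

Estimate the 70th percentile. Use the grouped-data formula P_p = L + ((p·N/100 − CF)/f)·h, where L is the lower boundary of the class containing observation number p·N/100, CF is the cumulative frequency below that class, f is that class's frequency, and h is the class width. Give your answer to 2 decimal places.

N = 93; target position k = 70/100 · 93 = 65.1.
Cumulative frequencies: 28, 50, 61, 80, 89, 93.
Observation 65.1 falls in the class 350 – <400.
L = 350, CF = 61, f = 19, h = 50.
P70 = 350 + ((65.1 − 61)/19)·50 = 350 + 10.7895 = 360.789.

360.79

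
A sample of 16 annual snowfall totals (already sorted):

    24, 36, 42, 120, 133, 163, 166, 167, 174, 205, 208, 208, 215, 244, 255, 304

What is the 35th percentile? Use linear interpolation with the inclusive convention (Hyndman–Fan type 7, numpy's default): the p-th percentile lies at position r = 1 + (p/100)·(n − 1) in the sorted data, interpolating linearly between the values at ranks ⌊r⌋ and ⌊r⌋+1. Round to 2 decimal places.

163.75

n = 16.
r = 1 + (35/100)·(16 − 1) = 1 + 5.25 = 6.25.
Rank 6 is 163 and rank 7 is 166.
Interpolate: 163 + 0.25·(166 − 163) = 163 + 0.25·3 = 163.75.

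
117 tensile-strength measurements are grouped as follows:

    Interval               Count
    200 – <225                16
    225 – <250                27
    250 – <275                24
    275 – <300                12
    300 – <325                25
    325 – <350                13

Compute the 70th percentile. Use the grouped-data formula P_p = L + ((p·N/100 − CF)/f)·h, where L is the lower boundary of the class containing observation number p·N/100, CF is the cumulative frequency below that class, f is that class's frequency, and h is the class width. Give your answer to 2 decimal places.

N = 117; target position k = 70/100 · 117 = 81.9.
Cumulative frequencies: 16, 43, 67, 79, 104, 117.
Observation 81.9 falls in the class 300 – <325.
L = 300, CF = 79, f = 25, h = 25.
P70 = 300 + ((81.9 − 79)/25)·25 = 300 + 2.9 = 302.9.

302.90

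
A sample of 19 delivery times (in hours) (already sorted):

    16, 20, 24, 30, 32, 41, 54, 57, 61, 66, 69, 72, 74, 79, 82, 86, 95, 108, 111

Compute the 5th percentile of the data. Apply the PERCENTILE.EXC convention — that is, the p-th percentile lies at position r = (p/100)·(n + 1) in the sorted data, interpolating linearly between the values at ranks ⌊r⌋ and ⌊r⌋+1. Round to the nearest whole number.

n = 19.
r = (5/100)·(19 + 1) = 1.
r is an integer, so P5 is the value at rank 1: 16.

16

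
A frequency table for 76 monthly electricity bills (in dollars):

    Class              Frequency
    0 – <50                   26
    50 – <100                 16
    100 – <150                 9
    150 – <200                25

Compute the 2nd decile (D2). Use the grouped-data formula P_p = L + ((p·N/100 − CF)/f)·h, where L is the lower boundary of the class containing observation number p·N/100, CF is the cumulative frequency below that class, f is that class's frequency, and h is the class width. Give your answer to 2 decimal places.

N = 76; target position k = 20/100 · 76 = 15.2.
Cumulative frequencies: 26, 42, 51, 76.
Observation 15.2 falls in the class 0 – <50.
L = 0, CF = 0, f = 26, h = 50.
P20 = 0 + ((15.2 − 0)/26)·50 = 0 + 29.2308 = 29.2308.

29.23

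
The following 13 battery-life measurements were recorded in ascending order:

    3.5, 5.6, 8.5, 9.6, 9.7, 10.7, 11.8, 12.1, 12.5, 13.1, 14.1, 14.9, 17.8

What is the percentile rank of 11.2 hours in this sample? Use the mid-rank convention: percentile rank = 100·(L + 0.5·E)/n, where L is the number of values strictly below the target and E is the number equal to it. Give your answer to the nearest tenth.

Count below 11.2: L = 6; count equal: E = 0; n = 13.
Percentile rank = 100·(6 + 0.5·0)/13 = 100·6/13 = 46.15.

46.2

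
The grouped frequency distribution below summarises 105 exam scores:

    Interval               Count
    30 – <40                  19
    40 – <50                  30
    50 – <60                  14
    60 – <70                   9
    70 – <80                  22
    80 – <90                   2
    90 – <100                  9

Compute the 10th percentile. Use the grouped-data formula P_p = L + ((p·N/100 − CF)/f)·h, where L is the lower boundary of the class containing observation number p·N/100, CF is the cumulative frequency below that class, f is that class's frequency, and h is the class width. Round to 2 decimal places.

35.53

N = 105; target position k = 10/100 · 105 = 10.5.
Cumulative frequencies: 19, 49, 63, 72, 94, 96, 105.
Observation 10.5 falls in the class 30 – <40.
L = 30, CF = 0, f = 19, h = 10.
P10 = 30 + ((10.5 − 0)/19)·10 = 30 + 5.52632 = 35.5263.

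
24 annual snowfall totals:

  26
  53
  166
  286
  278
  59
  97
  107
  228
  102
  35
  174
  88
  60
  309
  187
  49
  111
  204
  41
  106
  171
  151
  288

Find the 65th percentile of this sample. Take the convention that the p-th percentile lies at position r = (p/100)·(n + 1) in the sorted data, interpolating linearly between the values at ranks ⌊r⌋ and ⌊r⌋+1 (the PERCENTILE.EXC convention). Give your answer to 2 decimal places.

171.75

Sorted: 26, 35, 41, 49, 53, 59, 60, 88, 97, 102, 106, 107, 111, 151, 166, 171, 174, 187, 204, 228, 278, 286, 288, 309.
n = 24.
r = (65/100)·(24 + 1) = 16.25.
Rank 16 is 171 and rank 17 is 174.
Interpolate: 171 + 0.25·(174 − 171) = 171 + 0.25·3 = 171.75.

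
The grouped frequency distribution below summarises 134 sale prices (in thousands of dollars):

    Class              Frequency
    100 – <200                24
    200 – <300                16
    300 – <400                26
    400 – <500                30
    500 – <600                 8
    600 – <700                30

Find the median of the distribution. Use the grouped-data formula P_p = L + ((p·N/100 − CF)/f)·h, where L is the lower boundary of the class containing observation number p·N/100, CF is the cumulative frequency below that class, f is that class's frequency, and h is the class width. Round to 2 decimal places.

N = 134; target position k = 50/100 · 134 = 67.
Cumulative frequencies: 24, 40, 66, 96, 104, 134.
Observation 67 falls in the class 400 – <500.
L = 400, CF = 66, f = 30, h = 100.
P50 = 400 + ((67 − 66)/30)·100 = 400 + 3.33333 = 403.333.

403.33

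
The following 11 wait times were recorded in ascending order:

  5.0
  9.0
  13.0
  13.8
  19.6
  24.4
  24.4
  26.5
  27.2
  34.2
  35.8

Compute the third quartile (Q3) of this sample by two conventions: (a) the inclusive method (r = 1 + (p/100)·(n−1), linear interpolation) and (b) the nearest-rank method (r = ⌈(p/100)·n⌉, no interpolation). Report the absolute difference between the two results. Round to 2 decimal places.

n = 11.
(a) r = 8.5; between ranks 8 (26.5) and 9 (27.2): 26.85.
(b) the nearest-rank method: rank 9 → 27.2.
|26.85 − 27.2| = 0.35.

0.35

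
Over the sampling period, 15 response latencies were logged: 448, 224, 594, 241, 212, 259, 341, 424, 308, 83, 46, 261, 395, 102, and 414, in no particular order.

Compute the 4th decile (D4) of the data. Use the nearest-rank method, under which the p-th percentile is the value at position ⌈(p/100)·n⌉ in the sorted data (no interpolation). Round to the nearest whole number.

Sorted: 46, 83, 102, 212, 224, 241, 259, 261, 308, 341, 395, 414, 424, 448, 594.
n = 15.
Position = ⌈40/100 · 15⌉ = ⌈6⌉ = 6.
The value at rank 6 is 241.

241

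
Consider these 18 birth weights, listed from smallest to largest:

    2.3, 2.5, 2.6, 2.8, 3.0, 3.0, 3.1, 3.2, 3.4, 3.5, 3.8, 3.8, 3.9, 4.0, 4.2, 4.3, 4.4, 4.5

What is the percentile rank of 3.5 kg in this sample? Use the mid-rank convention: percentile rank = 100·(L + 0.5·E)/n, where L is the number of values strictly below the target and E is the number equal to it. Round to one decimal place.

52.8

Count below 3.5: L = 9; count equal: E = 1; n = 18.
Percentile rank = 100·(9 + 0.5·1)/18 = 100·9.5/18 = 52.78.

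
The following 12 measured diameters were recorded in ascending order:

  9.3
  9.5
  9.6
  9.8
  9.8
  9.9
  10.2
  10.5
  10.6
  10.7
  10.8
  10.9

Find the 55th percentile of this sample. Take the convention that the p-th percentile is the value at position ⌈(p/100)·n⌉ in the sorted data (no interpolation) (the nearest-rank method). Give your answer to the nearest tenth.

n = 12.
Position = ⌈55/100 · 12⌉ = ⌈6.6⌉ = 7.
The value at rank 7 is 10.2.

10.2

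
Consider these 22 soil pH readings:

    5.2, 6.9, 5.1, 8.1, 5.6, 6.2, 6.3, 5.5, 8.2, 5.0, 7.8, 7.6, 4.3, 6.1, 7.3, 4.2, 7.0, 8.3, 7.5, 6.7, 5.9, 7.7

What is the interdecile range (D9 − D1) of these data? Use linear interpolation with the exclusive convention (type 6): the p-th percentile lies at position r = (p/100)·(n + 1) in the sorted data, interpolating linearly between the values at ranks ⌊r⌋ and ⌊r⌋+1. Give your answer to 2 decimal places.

3.66

Sorted: 4.2, 4.3, 5.0, 5.1, 5.2, 5.5, 5.6, 5.9, 6.1, 6.2, 6.3, 6.7, 6.9, 7.0, 7.3, 7.5, 7.6, 7.7, 7.8, 8.1, 8.2, 8.3.
n = 22.
P10: r = 2.3; ranks 2–3 are 4.3, 5.0; interpolating gives 4.51.
P90: r = 20.7; ranks 20–21 are 8.1, 8.2; interpolating gives 8.17.
Difference: 8.17 − 4.51 = 3.66.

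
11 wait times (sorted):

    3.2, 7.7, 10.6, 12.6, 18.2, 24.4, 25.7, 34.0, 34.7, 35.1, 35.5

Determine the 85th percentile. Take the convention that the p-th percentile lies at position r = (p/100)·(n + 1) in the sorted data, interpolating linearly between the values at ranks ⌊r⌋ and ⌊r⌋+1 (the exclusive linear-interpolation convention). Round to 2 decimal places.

35.18

n = 11.
r = (85/100)·(11 + 1) = 10.2.
Rank 10 is 35.1 and rank 11 is 35.5.
Interpolate: 35.1 + 0.2·(35.5 − 35.1) = 35.1 + 0.2·0.4 = 35.18.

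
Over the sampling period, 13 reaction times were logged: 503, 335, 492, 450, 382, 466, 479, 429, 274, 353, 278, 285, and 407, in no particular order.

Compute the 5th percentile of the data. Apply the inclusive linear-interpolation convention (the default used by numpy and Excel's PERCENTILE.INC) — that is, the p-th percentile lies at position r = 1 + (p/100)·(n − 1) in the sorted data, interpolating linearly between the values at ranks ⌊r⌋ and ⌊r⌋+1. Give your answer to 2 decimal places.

276.40

Sorted: 274, 278, 285, 335, 353, 382, 407, 429, 450, 466, 479, 492, 503.
n = 13.
r = 1 + (5/100)·(13 − 1) = 1 + 0.6 = 1.6.
Rank 1 is 274 and rank 2 is 278.
Interpolate: 274 + 0.6·(278 − 274) = 274 + 0.6·4 = 276.4.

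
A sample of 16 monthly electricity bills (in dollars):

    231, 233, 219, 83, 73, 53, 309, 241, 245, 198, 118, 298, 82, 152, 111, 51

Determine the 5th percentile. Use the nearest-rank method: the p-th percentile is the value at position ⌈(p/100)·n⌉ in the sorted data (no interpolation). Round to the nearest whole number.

Sorted: 51, 53, 73, 82, 83, 111, 118, 152, 198, 219, 231, 233, 241, 245, 298, 309.
n = 16.
Position = ⌈5/100 · 16⌉ = ⌈0.8⌉ = 1.
The value at rank 1 is 51.

51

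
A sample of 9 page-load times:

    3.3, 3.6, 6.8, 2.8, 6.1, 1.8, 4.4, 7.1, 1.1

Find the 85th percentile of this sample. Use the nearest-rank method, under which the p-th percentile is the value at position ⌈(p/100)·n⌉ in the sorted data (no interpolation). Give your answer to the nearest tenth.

Sorted: 1.1, 1.8, 2.8, 3.3, 3.6, 4.4, 6.1, 6.8, 7.1.
n = 9.
Position = ⌈85/100 · 9⌉ = ⌈7.65⌉ = 8.
The value at rank 8 is 6.8.

6.8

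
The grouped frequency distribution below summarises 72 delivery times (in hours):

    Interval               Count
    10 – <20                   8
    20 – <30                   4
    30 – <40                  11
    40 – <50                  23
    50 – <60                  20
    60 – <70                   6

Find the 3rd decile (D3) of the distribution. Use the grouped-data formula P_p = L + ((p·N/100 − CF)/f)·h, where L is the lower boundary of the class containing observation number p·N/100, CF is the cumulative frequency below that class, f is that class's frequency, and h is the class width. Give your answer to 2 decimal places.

38.73

N = 72; target position k = 30/100 · 72 = 21.6.
Cumulative frequencies: 8, 12, 23, 46, 66, 72.
Observation 21.6 falls in the class 30 – <40.
L = 30, CF = 12, f = 11, h = 10.
P30 = 30 + ((21.6 − 12)/11)·10 = 30 + 8.72727 = 38.7273.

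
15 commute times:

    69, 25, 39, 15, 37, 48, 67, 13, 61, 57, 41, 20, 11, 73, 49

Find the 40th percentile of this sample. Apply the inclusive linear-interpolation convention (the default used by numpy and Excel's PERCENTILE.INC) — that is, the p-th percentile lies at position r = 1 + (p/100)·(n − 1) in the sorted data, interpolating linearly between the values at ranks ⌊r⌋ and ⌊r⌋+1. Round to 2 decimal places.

Sorted: 11, 13, 15, 20, 25, 37, 39, 41, 48, 49, 57, 61, 67, 69, 73.
n = 15.
r = 1 + (40/100)·(15 − 1) = 1 + 5.6 = 6.6.
Rank 6 is 37 and rank 7 is 39.
Interpolate: 37 + 0.6·(39 − 37) = 37 + 0.6·2 = 38.2.

38.20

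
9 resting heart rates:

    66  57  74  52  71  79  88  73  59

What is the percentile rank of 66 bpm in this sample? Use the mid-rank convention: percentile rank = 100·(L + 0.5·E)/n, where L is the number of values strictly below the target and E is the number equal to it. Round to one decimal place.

Sorted: 52, 57, 59, 66, 71, 73, 74, 79, 88.
Count below 66: L = 3; count equal: E = 1; n = 9.
Percentile rank = 100·(3 + 0.5·1)/9 = 100·3.5/9 = 38.89.

38.9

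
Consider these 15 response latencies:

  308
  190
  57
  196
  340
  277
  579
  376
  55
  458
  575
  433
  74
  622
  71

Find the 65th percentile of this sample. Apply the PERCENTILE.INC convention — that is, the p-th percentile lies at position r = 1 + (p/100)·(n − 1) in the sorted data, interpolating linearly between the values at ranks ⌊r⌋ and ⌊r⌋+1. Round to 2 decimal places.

Sorted: 55, 57, 71, 74, 190, 196, 277, 308, 340, 376, 433, 458, 575, 579, 622.
n = 15.
r = 1 + (65/100)·(15 − 1) = 1 + 9.1 = 10.1.
Rank 10 is 376 and rank 11 is 433.
Interpolate: 376 + 0.1·(433 − 376) = 376 + 0.1·57 = 381.7.

381.70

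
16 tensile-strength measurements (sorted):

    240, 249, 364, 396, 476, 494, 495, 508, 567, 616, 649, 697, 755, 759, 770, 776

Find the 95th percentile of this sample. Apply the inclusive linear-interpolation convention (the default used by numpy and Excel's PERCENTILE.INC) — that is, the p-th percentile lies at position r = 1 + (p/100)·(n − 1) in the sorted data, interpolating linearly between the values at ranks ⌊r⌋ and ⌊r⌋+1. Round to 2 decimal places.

771.50

n = 16.
r = 1 + (95/100)·(16 − 1) = 1 + 14.25 = 15.25.
Rank 15 is 770 and rank 16 is 776.
Interpolate: 770 + 0.25·(776 − 770) = 770 + 0.25·6 = 771.5.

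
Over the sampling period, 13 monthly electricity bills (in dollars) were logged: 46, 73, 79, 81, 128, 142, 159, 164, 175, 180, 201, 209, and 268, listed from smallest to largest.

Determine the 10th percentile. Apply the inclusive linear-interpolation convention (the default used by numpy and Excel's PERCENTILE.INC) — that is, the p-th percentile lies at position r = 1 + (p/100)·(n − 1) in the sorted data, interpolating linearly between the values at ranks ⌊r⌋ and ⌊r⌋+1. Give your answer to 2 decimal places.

74.20

n = 13.
r = 1 + (10/100)·(13 − 1) = 1 + 1.2 = 2.2.
Rank 2 is 73 and rank 3 is 79.
Interpolate: 73 + 0.2·(79 − 73) = 73 + 0.2·6 = 74.2.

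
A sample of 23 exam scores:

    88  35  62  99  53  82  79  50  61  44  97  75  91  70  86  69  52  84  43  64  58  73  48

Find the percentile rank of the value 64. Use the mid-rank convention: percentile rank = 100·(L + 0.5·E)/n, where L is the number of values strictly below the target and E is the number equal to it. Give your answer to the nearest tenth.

Sorted: 35, 43, 44, 48, 50, 52, 53, 58, 61, 62, 64, 69, 70, 73, 75, 79, 82, 84, 86, 88, 91, 97, 99.
Count below 64: L = 10; count equal: E = 1; n = 23.
Percentile rank = 100·(10 + 0.5·1)/23 = 100·10.5/23 = 45.65.

45.7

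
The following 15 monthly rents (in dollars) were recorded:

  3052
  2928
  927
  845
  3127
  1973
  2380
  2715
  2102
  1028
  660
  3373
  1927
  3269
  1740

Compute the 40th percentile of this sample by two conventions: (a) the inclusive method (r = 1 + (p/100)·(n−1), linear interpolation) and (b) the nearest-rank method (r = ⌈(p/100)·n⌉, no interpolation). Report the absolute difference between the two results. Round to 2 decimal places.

Sorted: 660, 845, 927, 1028, 1740, 1927, 1973, 2102, 2380, 2715, 2928, 3052, 3127, 3269, 3373.
n = 15.
(a) r = 6.6; between ranks 6 (1927) and 7 (1973): 1954.6.
(b) the nearest-rank method: rank 6 → 1927.
|1954.6 − 1927| = 27.6.

27.60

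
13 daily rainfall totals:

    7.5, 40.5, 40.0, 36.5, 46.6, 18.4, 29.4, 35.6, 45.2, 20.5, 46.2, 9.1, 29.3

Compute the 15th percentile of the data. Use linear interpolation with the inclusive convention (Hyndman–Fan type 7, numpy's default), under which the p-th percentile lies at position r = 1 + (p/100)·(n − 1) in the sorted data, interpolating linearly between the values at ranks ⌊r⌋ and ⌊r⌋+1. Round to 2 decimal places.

16.54

Sorted: 7.5, 9.1, 18.4, 20.5, 29.3, 29.4, 35.6, 36.5, 40.0, 40.5, 45.2, 46.2, 46.6.
n = 13.
r = 1 + (15/100)·(13 − 1) = 1 + 1.8 = 2.8.
Rank 2 is 9.1 and rank 3 is 18.4.
Interpolate: 9.1 + 0.8·(18.4 − 9.1) = 9.1 + 0.8·9.3 = 16.54.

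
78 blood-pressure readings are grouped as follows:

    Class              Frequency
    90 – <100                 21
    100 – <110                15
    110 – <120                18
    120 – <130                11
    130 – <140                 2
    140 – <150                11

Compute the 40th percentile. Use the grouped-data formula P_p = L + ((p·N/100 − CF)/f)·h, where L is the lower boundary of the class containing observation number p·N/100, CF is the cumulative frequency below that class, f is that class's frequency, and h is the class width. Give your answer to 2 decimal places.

N = 78; target position k = 40/100 · 78 = 31.2.
Cumulative frequencies: 21, 36, 54, 65, 67, 78.
Observation 31.2 falls in the class 100 – <110.
L = 100, CF = 21, f = 15, h = 10.
P40 = 100 + ((31.2 − 21)/15)·10 = 100 + 6.8 = 106.8.

106.80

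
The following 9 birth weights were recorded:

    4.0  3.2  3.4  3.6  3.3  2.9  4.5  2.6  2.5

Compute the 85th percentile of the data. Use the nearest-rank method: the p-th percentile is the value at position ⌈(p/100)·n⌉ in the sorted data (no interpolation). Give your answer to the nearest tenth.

4.0

Sorted: 2.5, 2.6, 2.9, 3.2, 3.3, 3.4, 3.6, 4.0, 4.5.
n = 9.
Position = ⌈85/100 · 9⌉ = ⌈7.65⌉ = 8.
The value at rank 8 is 4.0.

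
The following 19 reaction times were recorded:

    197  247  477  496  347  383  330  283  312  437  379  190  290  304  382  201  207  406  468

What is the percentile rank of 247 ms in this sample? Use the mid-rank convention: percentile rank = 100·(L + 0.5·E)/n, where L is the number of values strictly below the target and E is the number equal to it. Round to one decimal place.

Sorted: 190, 197, 201, 207, 247, 283, 290, 304, 312, 330, 347, 379, 382, 383, 406, 437, 468, 477, 496.
Count below 247: L = 4; count equal: E = 1; n = 19.
Percentile rank = 100·(4 + 0.5·1)/19 = 100·4.5/19 = 23.68.

23.7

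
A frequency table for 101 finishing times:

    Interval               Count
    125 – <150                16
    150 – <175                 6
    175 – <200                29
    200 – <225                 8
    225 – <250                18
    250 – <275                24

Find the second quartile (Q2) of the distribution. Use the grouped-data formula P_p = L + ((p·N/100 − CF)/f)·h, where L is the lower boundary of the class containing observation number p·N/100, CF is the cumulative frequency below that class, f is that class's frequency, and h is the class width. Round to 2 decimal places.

N = 101; target position k = 50/100 · 101 = 50.5.
Cumulative frequencies: 16, 22, 51, 59, 77, 101.
Observation 50.5 falls in the class 175 – <200.
L = 175, CF = 22, f = 29, h = 25.
P50 = 175 + ((50.5 − 22)/29)·25 = 175 + 24.569 = 199.569.

199.57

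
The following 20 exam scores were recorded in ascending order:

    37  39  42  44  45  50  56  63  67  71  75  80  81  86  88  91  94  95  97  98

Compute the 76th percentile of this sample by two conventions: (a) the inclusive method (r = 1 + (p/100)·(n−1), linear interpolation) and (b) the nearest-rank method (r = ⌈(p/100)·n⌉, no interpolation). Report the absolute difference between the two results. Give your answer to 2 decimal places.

1.68

n = 20.
(a) r = 15.44; between ranks 15 (88) and 16 (91): 89.32.
(b) the nearest-rank method: rank 16 → 91.
|89.32 − 91| = 1.68.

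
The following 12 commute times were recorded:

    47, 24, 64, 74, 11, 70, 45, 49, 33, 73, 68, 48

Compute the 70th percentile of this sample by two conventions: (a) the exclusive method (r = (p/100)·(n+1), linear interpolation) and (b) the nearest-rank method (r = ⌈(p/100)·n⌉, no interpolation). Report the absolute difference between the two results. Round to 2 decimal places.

Sorted: 11, 24, 33, 45, 47, 48, 49, 64, 68, 70, 73, 74.
n = 12.
(a) r = 9.1; between ranks 9 (68) and 10 (70): 68.2.
(b) the nearest-rank method: rank 9 → 68.
|68.2 − 68| = 0.2.

0.20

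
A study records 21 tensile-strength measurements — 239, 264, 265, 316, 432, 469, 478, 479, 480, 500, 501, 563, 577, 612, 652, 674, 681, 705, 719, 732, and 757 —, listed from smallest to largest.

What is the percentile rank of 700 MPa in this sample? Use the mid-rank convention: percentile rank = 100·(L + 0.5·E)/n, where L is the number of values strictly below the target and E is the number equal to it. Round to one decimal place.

81.0

Count below 700: L = 17; count equal: E = 0; n = 21.
Percentile rank = 100·(17 + 0.5·0)/21 = 100·17/21 = 80.95.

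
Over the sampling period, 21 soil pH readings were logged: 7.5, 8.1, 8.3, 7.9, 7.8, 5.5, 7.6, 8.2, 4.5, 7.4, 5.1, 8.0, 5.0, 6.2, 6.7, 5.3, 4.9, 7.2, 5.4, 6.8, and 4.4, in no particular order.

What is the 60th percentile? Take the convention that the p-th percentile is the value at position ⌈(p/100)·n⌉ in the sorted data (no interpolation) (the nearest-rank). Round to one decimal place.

7.4

Sorted: 4.4, 4.5, 4.9, 5.0, 5.1, 5.3, 5.4, 5.5, 6.2, 6.7, 6.8, 7.2, 7.4, 7.5, 7.6, 7.8, 7.9, 8.0, 8.1, 8.2, 8.3.
n = 21.
Position = ⌈60/100 · 21⌉ = ⌈12.6⌉ = 13.
The value at rank 13 is 7.4.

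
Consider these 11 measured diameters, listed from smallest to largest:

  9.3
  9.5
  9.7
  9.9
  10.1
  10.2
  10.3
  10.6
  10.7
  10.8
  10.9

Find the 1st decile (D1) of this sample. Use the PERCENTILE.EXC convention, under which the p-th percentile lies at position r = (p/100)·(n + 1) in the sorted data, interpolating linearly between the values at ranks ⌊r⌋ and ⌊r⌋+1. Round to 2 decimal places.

9.34

n = 11.
r = (10/100)·(11 + 1) = 1.2.
Rank 1 is 9.3 and rank 2 is 9.5.
Interpolate: 9.3 + 0.2·(9.5 − 9.3) = 9.3 + 0.2·0.2 = 9.34.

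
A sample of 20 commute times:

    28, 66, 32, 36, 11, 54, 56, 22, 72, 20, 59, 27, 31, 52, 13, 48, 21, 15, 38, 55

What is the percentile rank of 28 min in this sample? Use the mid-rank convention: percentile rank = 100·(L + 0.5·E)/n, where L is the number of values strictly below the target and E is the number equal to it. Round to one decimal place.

37.5

Sorted: 11, 13, 15, 20, 21, 22, 27, 28, 31, 32, 36, 38, 48, 52, 54, 55, 56, 59, 66, 72.
Count below 28: L = 7; count equal: E = 1; n = 20.
Percentile rank = 100·(7 + 0.5·1)/20 = 100·7.5/20 = 37.5.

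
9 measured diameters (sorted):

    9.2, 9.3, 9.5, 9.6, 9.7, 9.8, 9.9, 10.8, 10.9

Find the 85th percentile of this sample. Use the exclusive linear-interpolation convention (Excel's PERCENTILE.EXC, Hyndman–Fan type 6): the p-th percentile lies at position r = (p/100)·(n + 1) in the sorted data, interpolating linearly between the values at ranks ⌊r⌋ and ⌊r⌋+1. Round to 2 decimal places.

n = 9.
r = (85/100)·(9 + 1) = 8.5.
Rank 8 is 10.8 and rank 9 is 10.9.
Interpolate: 10.8 + 0.5·(10.9 − 10.8) = 10.8 + 0.5·0.1 = 10.85.

10.85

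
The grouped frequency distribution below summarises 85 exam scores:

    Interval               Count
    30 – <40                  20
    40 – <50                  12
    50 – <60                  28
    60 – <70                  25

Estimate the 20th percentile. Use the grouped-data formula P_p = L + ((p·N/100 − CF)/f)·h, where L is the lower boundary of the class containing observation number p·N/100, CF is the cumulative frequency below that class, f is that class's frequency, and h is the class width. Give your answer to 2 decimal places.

N = 85; target position k = 20/100 · 85 = 17.
Cumulative frequencies: 20, 32, 60, 85.
Observation 17 falls in the class 30 – <40.
L = 30, CF = 0, f = 20, h = 10.
P20 = 30 + ((17 − 0)/20)·10 = 30 + 8.5 = 38.5.

38.50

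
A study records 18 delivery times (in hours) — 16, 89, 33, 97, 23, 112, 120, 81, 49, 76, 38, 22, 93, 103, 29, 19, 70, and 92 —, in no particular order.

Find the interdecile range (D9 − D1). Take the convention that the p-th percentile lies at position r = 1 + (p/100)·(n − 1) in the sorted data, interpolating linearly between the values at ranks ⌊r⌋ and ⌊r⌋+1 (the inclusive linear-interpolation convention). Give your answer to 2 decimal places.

Sorted: 16, 19, 22, 23, 29, 33, 38, 49, 70, 76, 81, 89, 92, 93, 97, 103, 112, 120.
n = 18.
P10: r = 2.7; ranks 2–3 are 19, 22; interpolating gives 21.1.
P90: r = 16.3; ranks 16–17 are 103, 112; interpolating gives 105.7.
Difference: 105.7 − 21.1 = 84.6.

84.60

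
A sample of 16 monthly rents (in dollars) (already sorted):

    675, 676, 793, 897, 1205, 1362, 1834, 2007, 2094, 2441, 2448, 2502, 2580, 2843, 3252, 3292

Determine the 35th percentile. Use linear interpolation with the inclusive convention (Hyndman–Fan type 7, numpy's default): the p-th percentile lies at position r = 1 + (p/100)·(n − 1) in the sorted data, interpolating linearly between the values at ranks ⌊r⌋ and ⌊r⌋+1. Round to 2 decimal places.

n = 16.
r = 1 + (35/100)·(16 − 1) = 1 + 5.25 = 6.25.
Rank 6 is 1362 and rank 7 is 1834.
Interpolate: 1362 + 0.25·(1834 − 1362) = 1362 + 0.25·472 = 1480.

1480.00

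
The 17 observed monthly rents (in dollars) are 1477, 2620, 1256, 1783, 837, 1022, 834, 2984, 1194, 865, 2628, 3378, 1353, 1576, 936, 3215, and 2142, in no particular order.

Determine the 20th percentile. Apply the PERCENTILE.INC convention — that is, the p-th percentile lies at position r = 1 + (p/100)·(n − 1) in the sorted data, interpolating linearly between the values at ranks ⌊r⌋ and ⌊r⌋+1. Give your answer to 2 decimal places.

953.20

Sorted: 834, 837, 865, 936, 1022, 1194, 1256, 1353, 1477, 1576, 1783, 2142, 2620, 2628, 2984, 3215, 3378.
n = 17.
r = 1 + (20/100)·(17 − 1) = 1 + 3.2 = 4.2.
Rank 4 is 936 and rank 5 is 1022.
Interpolate: 936 + 0.2·(1022 − 936) = 936 + 0.2·86 = 953.2.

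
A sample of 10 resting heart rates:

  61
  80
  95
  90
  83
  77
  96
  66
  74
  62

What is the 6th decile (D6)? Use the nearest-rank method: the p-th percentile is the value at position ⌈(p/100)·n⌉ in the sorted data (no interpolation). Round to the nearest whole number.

Sorted: 61, 62, 66, 74, 77, 80, 83, 90, 95, 96.
n = 10.
Position = ⌈60/100 · 10⌉ = ⌈6⌉ = 6.
The value at rank 6 is 80.

80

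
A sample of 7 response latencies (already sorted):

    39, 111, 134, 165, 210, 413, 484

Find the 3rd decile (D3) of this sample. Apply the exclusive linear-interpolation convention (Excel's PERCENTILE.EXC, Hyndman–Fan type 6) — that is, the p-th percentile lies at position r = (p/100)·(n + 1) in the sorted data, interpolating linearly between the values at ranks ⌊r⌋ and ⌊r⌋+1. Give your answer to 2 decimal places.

n = 7.
r = (30/100)·(7 + 1) = 2.4.
Rank 2 is 111 and rank 3 is 134.
Interpolate: 111 + 0.4·(134 − 111) = 111 + 0.4·23 = 120.2.

120.20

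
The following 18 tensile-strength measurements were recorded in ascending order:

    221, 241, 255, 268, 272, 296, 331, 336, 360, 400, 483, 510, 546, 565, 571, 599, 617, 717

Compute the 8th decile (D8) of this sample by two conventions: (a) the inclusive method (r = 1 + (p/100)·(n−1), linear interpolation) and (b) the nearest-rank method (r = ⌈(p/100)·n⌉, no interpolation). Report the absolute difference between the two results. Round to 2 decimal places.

n = 18.
(a) r = 14.6; between ranks 14 (565) and 15 (571): 568.6.
(b) the nearest-rank method: rank 15 → 571.
|568.6 − 571| = 2.4.

2.40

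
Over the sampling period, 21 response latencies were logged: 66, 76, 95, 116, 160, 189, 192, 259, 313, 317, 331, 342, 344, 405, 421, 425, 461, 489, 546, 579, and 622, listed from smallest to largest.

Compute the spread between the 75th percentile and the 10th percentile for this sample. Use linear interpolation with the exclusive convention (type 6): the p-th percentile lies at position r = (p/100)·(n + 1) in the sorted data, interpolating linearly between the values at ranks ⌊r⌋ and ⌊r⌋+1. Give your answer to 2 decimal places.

n = 21.
P10: r = 2.2; ranks 2–3 are 76, 95; interpolating gives 79.8.
P75: r = 16.5; ranks 16–17 are 425, 461; interpolating gives 443.
Difference: 443 − 79.8 = 363.2.

363.20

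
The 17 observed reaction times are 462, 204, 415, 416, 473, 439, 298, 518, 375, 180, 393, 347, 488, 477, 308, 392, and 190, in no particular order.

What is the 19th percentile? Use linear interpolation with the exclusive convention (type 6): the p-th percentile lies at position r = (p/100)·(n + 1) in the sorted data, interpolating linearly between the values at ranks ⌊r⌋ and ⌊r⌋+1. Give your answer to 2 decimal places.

Sorted: 180, 190, 204, 298, 308, 347, 375, 392, 393, 415, 416, 439, 462, 473, 477, 488, 518.
n = 17.
r = (19/100)·(17 + 1) = 3.42.
Rank 3 is 204 and rank 4 is 298.
Interpolate: 204 + 0.42·(298 − 204) = 204 + 0.42·94 = 243.48.

243.48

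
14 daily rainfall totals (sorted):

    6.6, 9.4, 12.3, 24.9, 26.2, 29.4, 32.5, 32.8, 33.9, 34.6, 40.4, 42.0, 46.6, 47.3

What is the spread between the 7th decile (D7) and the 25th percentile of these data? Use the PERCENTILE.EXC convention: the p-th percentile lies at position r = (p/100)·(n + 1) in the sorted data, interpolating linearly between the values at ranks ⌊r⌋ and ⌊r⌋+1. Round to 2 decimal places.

n = 14.
P25: r = 3.75; ranks 3–4 are 12.3, 24.9; interpolating gives 21.75.
P70: r = 10.5; ranks 10–11 are 34.6, 40.4; interpolating gives 37.5.
Difference: 37.5 − 21.75 = 15.75.

15.75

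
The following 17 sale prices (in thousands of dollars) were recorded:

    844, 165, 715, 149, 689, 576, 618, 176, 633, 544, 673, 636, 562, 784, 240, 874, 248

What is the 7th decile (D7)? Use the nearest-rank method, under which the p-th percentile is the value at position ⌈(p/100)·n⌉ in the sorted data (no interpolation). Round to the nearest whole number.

673

Sorted: 149, 165, 176, 240, 248, 544, 562, 576, 618, 633, 636, 673, 689, 715, 784, 844, 874.
n = 17.
Position = ⌈70/100 · 17⌉ = ⌈11.9⌉ = 12.
The value at rank 12 is 673.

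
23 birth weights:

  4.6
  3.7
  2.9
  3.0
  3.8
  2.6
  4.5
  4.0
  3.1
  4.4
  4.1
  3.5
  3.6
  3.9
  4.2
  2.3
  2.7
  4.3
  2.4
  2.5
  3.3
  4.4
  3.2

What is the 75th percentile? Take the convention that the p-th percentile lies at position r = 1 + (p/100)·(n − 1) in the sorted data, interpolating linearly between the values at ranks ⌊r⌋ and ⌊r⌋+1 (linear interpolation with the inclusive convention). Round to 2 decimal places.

4.15

Sorted: 2.3, 2.4, 2.5, 2.6, 2.7, 2.9, 3.0, 3.1, 3.2, 3.3, 3.5, 3.6, 3.7, 3.8, 3.9, 4.0, 4.1, 4.2, 4.3, 4.4, 4.4, 4.5, 4.6.
n = 23.
r = 1 + (75/100)·(23 − 1) = 1 + 16.5 = 17.5.
Rank 17 is 4.1 and rank 18 is 4.2.
Interpolate: 4.1 + 0.5·(4.2 − 4.1) = 4.1 + 0.5·0.1 = 4.15.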